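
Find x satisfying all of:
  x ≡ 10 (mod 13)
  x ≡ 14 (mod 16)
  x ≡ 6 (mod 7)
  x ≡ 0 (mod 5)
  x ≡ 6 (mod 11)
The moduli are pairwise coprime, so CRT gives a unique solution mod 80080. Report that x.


Product of moduli M = 13 · 16 · 7 · 5 · 11 = 80080.
Merge one congruence at a time:
  Start: x ≡ 10 (mod 13).
  Combine with x ≡ 14 (mod 16); new modulus lcm = 208.
    Write x = 10 + 13·t and substitute into x ≡ 14 (mod 16): 13·t ≡ 14 − 10 = 4 (mod 16).
    The inverse of 13 mod 16 is 5 (since 13·5 = 65 = 4·16 + 1), so t ≡ 5·4 = 20 ≡ 4 (mod 16).
    Then x = 10 + 13·4 = 62, valid modulo lcm(13, 16) = 208: x ≡ 62 (mod 208).
  Combine with x ≡ 6 (mod 7); new modulus lcm = 1456.
    Write x = 62 + 208·t and substitute into x ≡ 6 (mod 7): 208·t ≡ 6 − 62 = -56 (mod 7).
    Reduce coefficients mod 7: 5·t ≡ 0 (mod 7).
    The inverse of 5 mod 7 is 3 (since 5·3 = 15 = 2·7 + 1), so t ≡ 3·0 = 0 ≡ 0 (mod 7).
    Then x = 62 + 208·0 = 62, valid modulo lcm(208, 7) = 1456: x ≡ 62 (mod 1456).
  Combine with x ≡ 0 (mod 5); new modulus lcm = 7280.
    Write x = 62 + 1456·t and substitute into x ≡ 0 (mod 5): 1456·t ≡ 0 − 62 = -62 (mod 5).
    Reduce coefficients mod 5: 1·t ≡ 3 (mod 5).
    So t ≡ 3 (mod 5).
    Then x = 62 + 1456·3 = 4430, valid modulo lcm(1456, 5) = 7280: x ≡ 4430 (mod 7280).
  Combine with x ≡ 6 (mod 11); new modulus lcm = 80080.
    Write x = 4430 + 7280·t and substitute into x ≡ 6 (mod 11): 7280·t ≡ 6 − 4430 = -4424 (mod 11).
    Reduce coefficients mod 11: 9·t ≡ 9 (mod 11).
    The inverse of 9 mod 11 is 5 (since 9·5 = 45 = 4·11 + 1), so t ≡ 5·9 = 45 ≡ 1 (mod 11).
    Then x = 4430 + 7280·1 = 11710, valid modulo lcm(7280, 11) = 80080: x ≡ 11710 (mod 80080).
Verify against each original: 11710 mod 13 = 10, 11710 mod 16 = 14, 11710 mod 7 = 6, 11710 mod 5 = 0, 11710 mod 11 = 6.

x ≡ 11710 (mod 80080).


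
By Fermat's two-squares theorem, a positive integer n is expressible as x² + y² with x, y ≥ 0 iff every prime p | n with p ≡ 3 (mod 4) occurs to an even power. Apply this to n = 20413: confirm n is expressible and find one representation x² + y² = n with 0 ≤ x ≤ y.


Step 1: Factor n = 20413 = 137 · 149.
Step 2: Check the mod-4 condition on each prime factor: 137 ≡ 1 (mod 4), exponent 1; 149 ≡ 1 (mod 4), exponent 1.
All primes ≡ 3 (mod 4) appear to even exponent (or don't appear), so by the two-squares theorem n IS expressible as a sum of two squares.
Step 3: Build a representation. Here n = 137 · 149 is a product of primes ≡ 1 (mod 4). Each prime p ≡ 1 (mod 4) is itself a sum of two squares; find a² by testing p − a² for a perfect square:
  137: 137 − 1² = 136, 137 − 2² = 133, 137 − 3² = 128, 137 − 4² = 121 = 11² ⇒ 137 = 4² + 11².
  149: 149 − 1² = 148, 149 − 2² = 145, 149 − 3² = 140, 149 − 4² = 133, 149 − 5² = 124, 149 − 6² = 113, 149 − 7² = 100 = 10² ⇒ 149 = 7² + 10².
  Combine using the Brahmagupta–Fibonacci identity (a² + b²)(c² + d²) = (ac − bd)² + (ad + bc)² = (ac + bd)² + (ad − bc)²:
  137 · 149 = 20413: from (4² + 11²)(7² + 10²), take (4·7 − 11·10, 4·10 + 11·7) = (28 − 110, 40 + 77) = (-82, 117); dropping signs (only squares matter) gives (82, 117); check 82² + 117² = 6724 + 13689 = 20413 ✓.
Step 4: Order so x ≤ y and verify: 82² + 117² = 6724 + 13689 = 20413 = n. ✓

n = 20413 = 82² + 117² (one valid representation with x ≤ y).


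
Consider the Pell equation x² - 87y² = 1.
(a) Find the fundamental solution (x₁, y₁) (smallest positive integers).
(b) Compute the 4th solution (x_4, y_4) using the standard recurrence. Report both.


Step 1: Find the fundamental solution (x₁, y₁) of x² - 87y² = 1.
  Expand √87 as a continued fraction. a₀ = ⌊√87⌋ = 9; iterate m_{k+1} = d_k·a_k − m_k, d_{k+1} = (87 − m_{k+1}²)/d_k, a_{k+1} = ⌊(a₀ + m_{k+1})/d_{k+1}⌋ (starting m₀ = 0, d₀ = 1), with convergents p_k = a_k·p_{k-1} + p_{k-2}, q_k = a_k·q_{k-1} + q_{k-2} (p₋₁ = 1, q₋₁ = 0):
  k = 0: a₀ = 9; p₀/q₀ = 9/1; p₀² − 87·q₀² = 81 − 87 = -6.
  k = 1: m = 9, d = 6, a = ⌊(9 + 9)/6⌋ = 3; p/q = (3·9 + 1)/(3·1 + 0) = 28/3; p² − 87·q² = 784 − 783 = 1.
  The first convergent with p² − 87·q² = 1 gives the fundamental solution (x₁, y₁) = (28, 3).
Step 2: Apply the recurrence (x_{n+1}, y_{n+1}) = (x₁x_n + 87y₁y_n, x₁y_n + y₁x_n) repeatedly.
  From (x_1, y_1) = (28, 3): x_2 = 28·28 + 87·3·3 = 1567; y_2 = 28·3 + 3·28 = 168.
  From (x_2, y_2) = (1567, 168): x_3 = 28·1567 + 87·3·168 = 87724; y_3 = 28·168 + 3·1567 = 9405.
  From (x_3, y_3) = (87724, 9405): x_4 = 28·87724 + 87·3·9405 = 4910977; y_4 = 28·9405 + 3·87724 = 526512.
Step 3: Verify x_4² - 87·y_4² = 24117695094529 - 24117695094528 = 1 (should be 1). ✓

(x_1, y_1) = (28, 3); (x_4, y_4) = (4910977, 526512).


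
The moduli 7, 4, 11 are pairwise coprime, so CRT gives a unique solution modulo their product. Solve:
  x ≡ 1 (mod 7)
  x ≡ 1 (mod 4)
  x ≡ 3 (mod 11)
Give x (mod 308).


Moduli 7, 4, 11 are pairwise coprime; by CRT there is a unique solution modulo M = 7 · 4 · 11 = 308.
Solve pairwise, accumulating the modulus:
  Start with x ≡ 1 (mod 7).
  Combine with x ≡ 1 (mod 4): since gcd(7, 4) = 1, we get a unique residue mod 28.
    Write x = 1 + 7·t and substitute into x ≡ 1 (mod 4): 7·t ≡ 1 − 1 = 0 (mod 4).
    Reduce coefficients mod 4: 3·t ≡ 0 (mod 4).
    The inverse of 3 mod 4 is 3 (since 3·3 = 9 = 2·4 + 1), so t ≡ 3·0 = 0 ≡ 0 (mod 4).
    Then x = 1 + 7·0 = 1, valid modulo lcm(7, 4) = 28: x ≡ 1 (mod 28).
  Combine with x ≡ 3 (mod 11): since gcd(28, 11) = 1, we get a unique residue mod 308.
    Write x = 1 + 28·t and substitute into x ≡ 3 (mod 11): 28·t ≡ 3 − 1 = 2 (mod 11).
    Reduce coefficients mod 11: 6·t ≡ 2 (mod 11).
    The inverse of 6 mod 11 is 2 (since 6·2 = 12 = 1·11 + 1), so t ≡ 2·2 = 4 ≡ 4 (mod 11).
    Then x = 1 + 28·4 = 113, valid modulo lcm(28, 11) = 308: x ≡ 113 (mod 308).
Verify: 113 mod 7 = 1 ✓, 113 mod 4 = 1 ✓, 113 mod 11 = 3 ✓.

x ≡ 113 (mod 308).


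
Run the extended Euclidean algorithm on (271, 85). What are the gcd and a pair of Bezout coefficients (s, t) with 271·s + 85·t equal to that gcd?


Euclidean algorithm on (271, 85) — divide until remainder is 0:
  271 = 3 · 85 + 16
  85 = 5 · 16 + 5
  16 = 3 · 5 + 1
  5 = 5 · 1 + 0
gcd(271, 85) = 1.
Track Bezout coefficients alongside the remainders: start with r₀ = 271 = a·1 + b·0 (s = 1, t = 0) and r₁ = 85 = a·0 + b·1 (s = 0, t = 1); each new remainder r_{k+1} = r_{k-1} − q_k·r_k inherits s_{k+1} = s_{k-1} − q_k·s_k, t_{k+1} = t_{k-1} − q_k·t_k, so r_k = a·s_k + b·t_k at every step:
  q = 3: r = 16, s = 1 − 3·0 = 1, t = 0 − 3·1 = -3  (check: 271·1 + 85·(-3) = 16)
  q = 5: r = 5, s = 0 − 5·1 = -5, t = 1 − 5·(-3) = 16  (check: 271·(-5) + 85·16 = 5)
  q = 3: r = 1, s = 1 − 3·(-5) = 16, t = -3 − 3·16 = -51  (check: 271·16 + 85·(-51) = 1)
The row with r = 1 (the gcd) gives the Bezout coefficients s = 16, t = -51.
Result: 271 · (16) + 85 · (-51) = 1.

gcd(271, 85) = 1; s = 16, t = -51 (check: 271·16 + 85·(-51) = 1).


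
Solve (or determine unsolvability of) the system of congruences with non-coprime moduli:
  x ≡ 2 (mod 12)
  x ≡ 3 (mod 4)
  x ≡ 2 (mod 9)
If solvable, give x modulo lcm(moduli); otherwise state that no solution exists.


Moduli 12, 4, 9 are not pairwise coprime, so CRT works modulo lcm(m_i) when all pairwise compatibility conditions hold.
Pairwise compatibility: gcd(m_i, m_j) must divide a_i - a_j for every pair.
Merge one congruence at a time:
  Start: x ≡ 2 (mod 12).
  Combine with x ≡ 3 (mod 4): gcd(12, 4) = 4, and 3 - 2 = 1 is NOT divisible by 4.
    ⇒ system is inconsistent (no integer solution).

No solution (the system is inconsistent).


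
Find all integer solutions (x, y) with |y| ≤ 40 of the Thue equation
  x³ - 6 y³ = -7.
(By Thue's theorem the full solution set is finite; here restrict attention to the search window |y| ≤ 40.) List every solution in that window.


The equation is x³ - 6y³ = -7. For fixed y, x³ = 6·y³ − 7, so a solution requires the RHS to be a perfect cube.
Strategy: iterate y from -40 to 40, compute RHS = 6·y³ − 7, and check whether it is a (positive or negative) perfect cube.
Check small values of y:
  y = 0: RHS = -7 is not a perfect cube.
  y = 1: RHS = -1 = (-1)³ ⇒ x = -1 works.
  y = -1: RHS = -13 is not a perfect cube.
  y = 2: RHS = 41 is not a perfect cube.
  y = -2: RHS = -55 is not a perfect cube.
  y = 3: RHS = 155 is not a perfect cube.
  y = -3: RHS = -169 is not a perfect cube.
Continuing the search up to |y| = 40 finds no further solutions beyond those listed.
Collected solutions: (-1, 1).

Solutions (with |y| ≤ 40): (-1, 1).


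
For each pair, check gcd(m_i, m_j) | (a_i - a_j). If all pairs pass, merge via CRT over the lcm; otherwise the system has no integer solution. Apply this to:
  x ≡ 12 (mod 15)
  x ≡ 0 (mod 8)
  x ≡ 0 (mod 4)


Moduli 15, 8, 4 are not pairwise coprime, so CRT works modulo lcm(m_i) when all pairwise compatibility conditions hold.
Pairwise compatibility: gcd(m_i, m_j) must divide a_i - a_j for every pair.
Merge one congruence at a time:
  Start: x ≡ 12 (mod 15).
  Combine with x ≡ 0 (mod 8): gcd(15, 8) = 1; 0 - 12 = -12, which IS divisible by 1, so compatible.
    Write x = 12 + 15·t and substitute into x ≡ 0 (mod 8): 15·t ≡ 0 − 12 = -12 (mod 8).
    Reduce coefficients mod 8: 7·t ≡ 4 (mod 8).
    The inverse of 7 mod 8 is 7 (since 7·7 = 49 = 6·8 + 1), so t ≡ 7·4 = 28 ≡ 4 (mod 8).
    Then x = 12 + 15·4 = 72, valid modulo lcm(15, 8) = 120: x ≡ 72 (mod 120).
  Combine with x ≡ 0 (mod 4): gcd(120, 4) = 4; 0 - 72 = -72, which IS divisible by 4, so compatible.
    Write x = 72 + 120·t and substitute into x ≡ 0 (mod 4): 120·t ≡ 0 − 72 = -72 (mod 4).
    Divide the congruence (and modulus) by g = 4: 30·t ≡ -18 (mod 1).
    Modulo 1 every t works; take t = 0.
    Then x = 72 + 120·0 = 72, valid modulo lcm(120, 4) = 120: x ≡ 72 (mod 120).
Verify: 72 mod 15 = 12, 72 mod 8 = 0, 72 mod 4 = 0.

x ≡ 72 (mod 120).


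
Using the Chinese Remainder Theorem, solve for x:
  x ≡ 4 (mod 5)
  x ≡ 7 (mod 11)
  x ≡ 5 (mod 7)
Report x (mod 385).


Moduli 5, 11, 7 are pairwise coprime; by CRT there is a unique solution modulo M = 5 · 11 · 7 = 385.
Solve pairwise, accumulating the modulus:
  Start with x ≡ 4 (mod 5).
  Combine with x ≡ 7 (mod 11): since gcd(5, 11) = 1, we get a unique residue mod 55.
    Write x = 4 + 5·t and substitute into x ≡ 7 (mod 11): 5·t ≡ 7 − 4 = 3 (mod 11).
    The inverse of 5 mod 11 is 9 (since 5·9 = 45 = 4·11 + 1), so t ≡ 9·3 = 27 ≡ 5 (mod 11).
    Then x = 4 + 5·5 = 29, valid modulo lcm(5, 11) = 55: x ≡ 29 (mod 55).
  Combine with x ≡ 5 (mod 7): since gcd(55, 7) = 1, we get a unique residue mod 385.
    Write x = 29 + 55·t and substitute into x ≡ 5 (mod 7): 55·t ≡ 5 − 29 = -24 (mod 7).
    Reduce coefficients mod 7: 6·t ≡ 4 (mod 7).
    The inverse of 6 mod 7 is 6 (since 6·6 = 36 = 5·7 + 1), so t ≡ 6·4 = 24 ≡ 3 (mod 7).
    Then x = 29 + 55·3 = 194, valid modulo lcm(55, 7) = 385: x ≡ 194 (mod 385).
Verify: 194 mod 5 = 4 ✓, 194 mod 11 = 7 ✓, 194 mod 7 = 5 ✓.

x ≡ 194 (mod 385).


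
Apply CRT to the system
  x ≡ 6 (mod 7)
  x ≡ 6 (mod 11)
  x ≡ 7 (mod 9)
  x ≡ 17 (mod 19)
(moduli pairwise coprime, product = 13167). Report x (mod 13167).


Product of moduli M = 7 · 11 · 9 · 19 = 13167.
Merge one congruence at a time:
  Start: x ≡ 6 (mod 7).
  Combine with x ≡ 6 (mod 11); new modulus lcm = 77.
    Write x = 6 + 7·t and substitute into x ≡ 6 (mod 11): 7·t ≡ 6 − 6 = 0 (mod 11).
    The inverse of 7 mod 11 is 8 (since 7·8 = 56 = 5·11 + 1), so t ≡ 8·0 = 0 ≡ 0 (mod 11).
    Then x = 6 + 7·0 = 6, valid modulo lcm(7, 11) = 77: x ≡ 6 (mod 77).
  Combine with x ≡ 7 (mod 9); new modulus lcm = 693.
    Write x = 6 + 77·t and substitute into x ≡ 7 (mod 9): 77·t ≡ 7 − 6 = 1 (mod 9).
    Reduce coefficients mod 9: 5·t ≡ 1 (mod 9).
    The inverse of 5 mod 9 is 2 (since 5·2 = 10 = 1·9 + 1), so t ≡ 2·1 = 2 ≡ 2 (mod 9).
    Then x = 6 + 77·2 = 160, valid modulo lcm(77, 9) = 693: x ≡ 160 (mod 693).
  Combine with x ≡ 17 (mod 19); new modulus lcm = 13167.
    Write x = 160 + 693·t and substitute into x ≡ 17 (mod 19): 693·t ≡ 17 − 160 = -143 (mod 19).
    Reduce coefficients mod 19: 9·t ≡ 9 (mod 19).
    The inverse of 9 mod 19 is 17 (since 9·17 = 153 = 8·19 + 1), so t ≡ 17·9 = 153 ≡ 1 (mod 19).
    Then x = 160 + 693·1 = 853, valid modulo lcm(693, 19) = 13167: x ≡ 853 (mod 13167).
Verify against each original: 853 mod 7 = 6, 853 mod 11 = 6, 853 mod 9 = 7, 853 mod 19 = 17.

x ≡ 853 (mod 13167).


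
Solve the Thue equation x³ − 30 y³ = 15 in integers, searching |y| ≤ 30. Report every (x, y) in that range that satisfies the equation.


The equation is x³ - 30y³ = 15. For fixed y, x³ = 30·y³ + 15, so a solution requires the RHS to be a perfect cube.
Strategy: iterate y from -30 to 30, compute RHS = 30·y³ + 15, and check whether it is a (positive or negative) perfect cube.
Check small values of y:
  y = 0: RHS = 15 is not a perfect cube.
  y = 1: RHS = 45 is not a perfect cube.
  y = -1: RHS = -15 is not a perfect cube.
  y = 2: RHS = 255 is not a perfect cube.
  y = -2: RHS = -225 is not a perfect cube.
  y = 3: RHS = 825 is not a perfect cube.
  y = -3: RHS = -795 is not a perfect cube.
Continuing the search up to |y| = 30 finds no solutions either.
No (x, y) in the scanned range satisfies the equation.

No integer solutions with |y| ≤ 30.


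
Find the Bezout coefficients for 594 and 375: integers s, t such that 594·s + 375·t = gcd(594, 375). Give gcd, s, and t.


Euclidean algorithm on (594, 375) — divide until remainder is 0:
  594 = 1 · 375 + 219
  375 = 1 · 219 + 156
  219 = 1 · 156 + 63
  156 = 2 · 63 + 30
  63 = 2 · 30 + 3
  30 = 10 · 3 + 0
gcd(594, 375) = 3.
Track Bezout coefficients alongside the remainders: start with r₀ = 594 = a·1 + b·0 (s = 1, t = 0) and r₁ = 375 = a·0 + b·1 (s = 0, t = 1); each new remainder r_{k+1} = r_{k-1} − q_k·r_k inherits s_{k+1} = s_{k-1} − q_k·s_k, t_{k+1} = t_{k-1} − q_k·t_k, so r_k = a·s_k + b·t_k at every step:
  q = 1: r = 219, s = 1 − 1·0 = 1, t = 0 − 1·1 = -1  (check: 594·1 + 375·(-1) = 219)
  q = 1: r = 156, s = 0 − 1·1 = -1, t = 1 − 1·(-1) = 2  (check: 594·(-1) + 375·2 = 156)
  q = 1: r = 63, s = 1 − 1·(-1) = 2, t = -1 − 1·2 = -3  (check: 594·2 + 375·(-3) = 63)
  q = 2: r = 30, s = -1 − 2·2 = -5, t = 2 − 2·(-3) = 8  (check: 594·(-5) + 375·8 = 30)
  q = 2: r = 3, s = 2 − 2·(-5) = 12, t = -3 − 2·8 = -19  (check: 594·12 + 375·(-19) = 3)
The row with r = 3 (the gcd) gives the Bezout coefficients s = 12, t = -19.
Result: 594 · (12) + 375 · (-19) = 3.

gcd(594, 375) = 3; s = 12, t = -19 (check: 594·12 + 375·(-19) = 3).


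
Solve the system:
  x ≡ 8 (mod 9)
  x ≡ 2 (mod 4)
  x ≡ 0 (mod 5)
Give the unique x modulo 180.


Moduli 9, 4, 5 are pairwise coprime; by CRT there is a unique solution modulo M = 9 · 4 · 5 = 180.
Solve pairwise, accumulating the modulus:
  Start with x ≡ 8 (mod 9).
  Combine with x ≡ 2 (mod 4): since gcd(9, 4) = 1, we get a unique residue mod 36.
    Write x = 8 + 9·t and substitute into x ≡ 2 (mod 4): 9·t ≡ 2 − 8 = -6 (mod 4).
    Reduce coefficients mod 4: 1·t ≡ 2 (mod 4).
    So t ≡ 2 (mod 4).
    Then x = 8 + 9·2 = 26, valid modulo lcm(9, 4) = 36: x ≡ 26 (mod 36).
  Combine with x ≡ 0 (mod 5): since gcd(36, 5) = 1, we get a unique residue mod 180.
    Write x = 26 + 36·t and substitute into x ≡ 0 (mod 5): 36·t ≡ 0 − 26 = -26 (mod 5).
    Reduce coefficients mod 5: 1·t ≡ 4 (mod 5).
    So t ≡ 4 (mod 5).
    Then x = 26 + 36·4 = 170, valid modulo lcm(36, 5) = 180: x ≡ 170 (mod 180).
Verify: 170 mod 9 = 8 ✓, 170 mod 4 = 2 ✓, 170 mod 5 = 0 ✓.

x ≡ 170 (mod 180).


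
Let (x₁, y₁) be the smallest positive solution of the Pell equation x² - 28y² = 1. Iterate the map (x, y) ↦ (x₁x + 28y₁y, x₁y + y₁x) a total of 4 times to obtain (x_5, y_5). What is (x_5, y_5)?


Step 1: Find the fundamental solution (x₁, y₁) of x² - 28y² = 1.
  Expand √28 as a continued fraction. a₀ = ⌊√28⌋ = 5; iterate m_{k+1} = d_k·a_k − m_k, d_{k+1} = (28 − m_{k+1}²)/d_k, a_{k+1} = ⌊(a₀ + m_{k+1})/d_{k+1}⌋ (starting m₀ = 0, d₀ = 1), with convergents p_k = a_k·p_{k-1} + p_{k-2}, q_k = a_k·q_{k-1} + q_{k-2} (p₋₁ = 1, q₋₁ = 0):
  k = 0: a₀ = 5; p₀/q₀ = 5/1; p₀² − 28·q₀² = 25 − 28 = -3.
  k = 1: m = 5, d = 3, a = ⌊(5 + 5)/3⌋ = 3; p/q = (3·5 + 1)/(3·1 + 0) = 16/3; p² − 28·q² = 256 − 252 = 4.
  k = 2: m = 4, d = 4, a = ⌊(5 + 4)/4⌋ = 2; p/q = (2·16 + 5)/(2·3 + 1) = 37/7; p² − 28·q² = 1369 − 1372 = -3.
  k = 3: m = 4, d = 3, a = ⌊(5 + 4)/3⌋ = 3; p/q = (3·37 + 16)/(3·7 + 3) = 127/24; p² − 28·q² = 16129 − 16128 = 1.
  The first convergent with p² − 28·q² = 1 gives the fundamental solution (x₁, y₁) = (127, 24).
Step 2: Apply the recurrence (x_{n+1}, y_{n+1}) = (x₁x_n + 28y₁y_n, x₁y_n + y₁x_n) repeatedly.
  From (x_1, y_1) = (127, 24): x_2 = 127·127 + 28·24·24 = 32257; y_2 = 127·24 + 24·127 = 6096.
  From (x_2, y_2) = (32257, 6096): x_3 = 127·32257 + 28·24·6096 = 8193151; y_3 = 127·6096 + 24·32257 = 1548360.
  From (x_3, y_3) = (8193151, 1548360): x_4 = 127·8193151 + 28·24·1548360 = 2081028097; y_4 = 127·1548360 + 24·8193151 = 393277344.
  From (x_4, y_4) = (2081028097, 393277344): x_5 = 127·2081028097 + 28·24·393277344 = 528572943487; y_5 = 127·393277344 + 24·2081028097 = 99890897016.
Step 3: Verify x_5² - 28·y_5² = 279389356586511295719169 - 279389356586511295719168 = 1 (should be 1). ✓

(x_1, y_1) = (127, 24); (x_5, y_5) = (528572943487, 99890897016).


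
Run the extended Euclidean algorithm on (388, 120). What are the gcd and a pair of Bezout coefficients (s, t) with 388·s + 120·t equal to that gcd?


Euclidean algorithm on (388, 120) — divide until remainder is 0:
  388 = 3 · 120 + 28
  120 = 4 · 28 + 8
  28 = 3 · 8 + 4
  8 = 2 · 4 + 0
gcd(388, 120) = 4.
Track Bezout coefficients alongside the remainders: start with r₀ = 388 = a·1 + b·0 (s = 1, t = 0) and r₁ = 120 = a·0 + b·1 (s = 0, t = 1); each new remainder r_{k+1} = r_{k-1} − q_k·r_k inherits s_{k+1} = s_{k-1} − q_k·s_k, t_{k+1} = t_{k-1} − q_k·t_k, so r_k = a·s_k + b·t_k at every step:
  q = 3: r = 28, s = 1 − 3·0 = 1, t = 0 − 3·1 = -3  (check: 388·1 + 120·(-3) = 28)
  q = 4: r = 8, s = 0 − 4·1 = -4, t = 1 − 4·(-3) = 13  (check: 388·(-4) + 120·13 = 8)
  q = 3: r = 4, s = 1 − 3·(-4) = 13, t = -3 − 3·13 = -42  (check: 388·13 + 120·(-42) = 4)
The row with r = 4 (the gcd) gives the Bezout coefficients s = 13, t = -42.
Result: 388 · (13) + 120 · (-42) = 4.

gcd(388, 120) = 4; s = 13, t = -42 (check: 388·13 + 120·(-42) = 4).


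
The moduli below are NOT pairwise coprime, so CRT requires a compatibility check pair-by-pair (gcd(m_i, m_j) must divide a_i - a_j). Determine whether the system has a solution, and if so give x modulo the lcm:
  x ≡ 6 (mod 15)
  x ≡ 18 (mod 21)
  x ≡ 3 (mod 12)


Moduli 15, 21, 12 are not pairwise coprime, so CRT works modulo lcm(m_i) when all pairwise compatibility conditions hold.
Pairwise compatibility: gcd(m_i, m_j) must divide a_i - a_j for every pair.
Merge one congruence at a time:
  Start: x ≡ 6 (mod 15).
  Combine with x ≡ 18 (mod 21): gcd(15, 21) = 3; 18 - 6 = 12, which IS divisible by 3, so compatible.
    Write x = 6 + 15·t and substitute into x ≡ 18 (mod 21): 15·t ≡ 18 − 6 = 12 (mod 21).
    Divide the congruence (and modulus) by g = 3: 5·t ≡ 4 (mod 7).
    The inverse of 5 mod 7 is 3 (since 5·3 = 15 = 2·7 + 1), so t ≡ 3·4 = 12 ≡ 5 (mod 7).
    Then x = 6 + 15·5 = 81, valid modulo lcm(15, 21) = 105: x ≡ 81 (mod 105).
  Combine with x ≡ 3 (mod 12): gcd(105, 12) = 3; 3 - 81 = -78, which IS divisible by 3, so compatible.
    Write x = 81 + 105·t and substitute into x ≡ 3 (mod 12): 105·t ≡ 3 − 81 = -78 (mod 12).
    Divide the congruence (and modulus) by g = 3: 35·t ≡ -26 (mod 4).
    Reduce coefficients mod 4: 3·t ≡ 2 (mod 4).
    The inverse of 3 mod 4 is 3 (since 3·3 = 9 = 2·4 + 1), so t ≡ 3·2 = 6 ≡ 2 (mod 4).
    Then x = 81 + 105·2 = 291, valid modulo lcm(105, 12) = 420: x ≡ 291 (mod 420).
Verify: 291 mod 15 = 6, 291 mod 21 = 18, 291 mod 12 = 3.

x ≡ 291 (mod 420).


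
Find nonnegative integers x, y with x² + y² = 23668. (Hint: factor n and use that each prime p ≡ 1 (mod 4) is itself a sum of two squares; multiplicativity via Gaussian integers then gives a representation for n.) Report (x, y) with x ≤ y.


Step 1: Factor n = 23668 = 2^2 · 61 · 97.
Step 2: Check the mod-4 condition on each prime factor: 2 = 2 (special); 61 ≡ 1 (mod 4), exponent 1; 97 ≡ 1 (mod 4), exponent 1.
All primes ≡ 3 (mod 4) appear to even exponent (or don't appear), so by the two-squares theorem n IS expressible as a sum of two squares.
Step 3: Build a representation. Group n = k² · m with k = 2 and m = 61 · 97 = 5917 (a product of primes ≡ 1 (mod 4)); a representation of m scales to one of n via (k·x)² + (k·y)² = k²(x² + y²). Each prime p ≡ 1 (mod 4) is itself a sum of two squares; find a² by testing p − a² for a perfect square:
  61: 61 − 1² = 60, 61 − 2² = 57, 61 − 3² = 52, 61 − 4² = 45, 61 − 5² = 36 = 6² ⇒ 61 = 5² + 6².
  97: 97 − 1² = 96, 97 − 2² = 93, 97 − 3² = 88, 97 − 4² = 81 = 9² ⇒ 97 = 4² + 9².
  Combine using the Brahmagupta–Fibonacci identity (a² + b²)(c² + d²) = (ac − bd)² + (ad + bc)² = (ac + bd)² + (ad − bc)²:
  61 · 97 = 5917: from (5² + 6²)(4² + 9²), take (5·4 − 6·9, 5·9 + 6·4) = (20 − 54, 45 + 24) = (-34, 69); dropping signs (only squares matter) gives (34, 69); check 34² + 69² = 1156 + 4761 = 5917 ✓.
  Scale by k = 2: (2·34, 2·69) = (68, 138).
Step 4: Order so x ≤ y and verify: 68² + 138² = 4624 + 19044 = 23668 = n. ✓

n = 23668 = 68² + 138² (one valid representation with x ≤ y).


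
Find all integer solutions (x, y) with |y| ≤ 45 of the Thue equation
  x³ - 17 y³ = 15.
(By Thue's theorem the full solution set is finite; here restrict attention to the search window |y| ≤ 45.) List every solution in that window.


The equation is x³ - 17y³ = 15. For fixed y, x³ = 17·y³ + 15, so a solution requires the RHS to be a perfect cube.
Strategy: iterate y from -45 to 45, compute RHS = 17·y³ + 15, and check whether it is a (positive or negative) perfect cube.
Check small values of y:
  y = 0: RHS = 15 is not a perfect cube.
  y = 1: RHS = 32 is not a perfect cube.
  y = -1: RHS = -2 is not a perfect cube.
  y = 2: RHS = 151 is not a perfect cube.
  y = -2: RHS = -121 is not a perfect cube.
  y = 3: RHS = 474 is not a perfect cube.
  y = -3: RHS = -444 is not a perfect cube.
Continuing the search up to |y| = 45 finds no solutions either.
No (x, y) in the scanned range satisfies the equation.

No integer solutions with |y| ≤ 45.


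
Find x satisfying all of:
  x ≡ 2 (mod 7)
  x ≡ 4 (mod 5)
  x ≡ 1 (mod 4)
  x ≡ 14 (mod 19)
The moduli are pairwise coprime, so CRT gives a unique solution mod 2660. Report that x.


Product of moduli M = 7 · 5 · 4 · 19 = 2660.
Merge one congruence at a time:
  Start: x ≡ 2 (mod 7).
  Combine with x ≡ 4 (mod 5); new modulus lcm = 35.
    Write x = 2 + 7·t and substitute into x ≡ 4 (mod 5): 7·t ≡ 4 − 2 = 2 (mod 5).
    Reduce coefficients mod 5: 2·t ≡ 2 (mod 5).
    The inverse of 2 mod 5 is 3 (since 2·3 = 6 = 1·5 + 1), so t ≡ 3·2 = 6 ≡ 1 (mod 5).
    Then x = 2 + 7·1 = 9, valid modulo lcm(7, 5) = 35: x ≡ 9 (mod 35).
  Combine with x ≡ 1 (mod 4); new modulus lcm = 140.
    Write x = 9 + 35·t and substitute into x ≡ 1 (mod 4): 35·t ≡ 1 − 9 = -8 (mod 4).
    Reduce coefficients mod 4: 3·t ≡ 0 (mod 4).
    The inverse of 3 mod 4 is 3 (since 3·3 = 9 = 2·4 + 1), so t ≡ 3·0 = 0 ≡ 0 (mod 4).
    Then x = 9 + 35·0 = 9, valid modulo lcm(35, 4) = 140: x ≡ 9 (mod 140).
  Combine with x ≡ 14 (mod 19); new modulus lcm = 2660.
    Write x = 9 + 140·t and substitute into x ≡ 14 (mod 19): 140·t ≡ 14 − 9 = 5 (mod 19).
    Reduce coefficients mod 19: 7·t ≡ 5 (mod 19).
    The inverse of 7 mod 19 is 11 (since 7·11 = 77 = 4·19 + 1), so t ≡ 11·5 = 55 ≡ 17 (mod 19).
    Then x = 9 + 140·17 = 2389, valid modulo lcm(140, 19) = 2660: x ≡ 2389 (mod 2660).
Verify against each original: 2389 mod 7 = 2, 2389 mod 5 = 4, 2389 mod 4 = 1, 2389 mod 19 = 14.

x ≡ 2389 (mod 2660).


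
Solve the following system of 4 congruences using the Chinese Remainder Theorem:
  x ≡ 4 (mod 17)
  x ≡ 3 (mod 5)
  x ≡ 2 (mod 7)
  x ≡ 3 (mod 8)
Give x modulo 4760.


Product of moduli M = 17 · 5 · 7 · 8 = 4760.
Merge one congruence at a time:
  Start: x ≡ 4 (mod 17).
  Combine with x ≡ 3 (mod 5); new modulus lcm = 85.
    Write x = 4 + 17·t and substitute into x ≡ 3 (mod 5): 17·t ≡ 3 − 4 = -1 (mod 5).
    Reduce coefficients mod 5: 2·t ≡ 4 (mod 5).
    The inverse of 2 mod 5 is 3 (since 2·3 = 6 = 1·5 + 1), so t ≡ 3·4 = 12 ≡ 2 (mod 5).
    Then x = 4 + 17·2 = 38, valid modulo lcm(17, 5) = 85: x ≡ 38 (mod 85).
  Combine with x ≡ 2 (mod 7); new modulus lcm = 595.
    Write x = 38 + 85·t and substitute into x ≡ 2 (mod 7): 85·t ≡ 2 − 38 = -36 (mod 7).
    Reduce coefficients mod 7: 1·t ≡ 6 (mod 7).
    So t ≡ 6 (mod 7).
    Then x = 38 + 85·6 = 548, valid modulo lcm(85, 7) = 595: x ≡ 548 (mod 595).
  Combine with x ≡ 3 (mod 8); new modulus lcm = 4760.
    Write x = 548 + 595·t and substitute into x ≡ 3 (mod 8): 595·t ≡ 3 − 548 = -545 (mod 8).
    Reduce coefficients mod 8: 3·t ≡ 7 (mod 8).
    The inverse of 3 mod 8 is 3 (since 3·3 = 9 = 1·8 + 1), so t ≡ 3·7 = 21 ≡ 5 (mod 8).
    Then x = 548 + 595·5 = 3523, valid modulo lcm(595, 8) = 4760: x ≡ 3523 (mod 4760).
Verify against each original: 3523 mod 17 = 4, 3523 mod 5 = 3, 3523 mod 7 = 2, 3523 mod 8 = 3.

x ≡ 3523 (mod 4760).


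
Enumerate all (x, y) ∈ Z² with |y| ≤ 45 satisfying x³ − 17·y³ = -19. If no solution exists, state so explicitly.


The equation is x³ - 17y³ = -19. For fixed y, x³ = 17·y³ − 19, so a solution requires the RHS to be a perfect cube.
Strategy: iterate y from -45 to 45, compute RHS = 17·y³ − 19, and check whether it is a (positive or negative) perfect cube.
Check small values of y:
  y = 0: RHS = -19 is not a perfect cube.
  y = 1: RHS = -2 is not a perfect cube.
  y = -1: RHS = -36 is not a perfect cube.
  y = 2: RHS = 117 is not a perfect cube.
  y = -2: RHS = -155 is not a perfect cube.
  y = 3: RHS = 440 is not a perfect cube.
  y = -3: RHS = -478 is not a perfect cube.
Continuing the search up to |y| = 45 finds no solutions either.
No (x, y) in the scanned range satisfies the equation.

No integer solutions with |y| ≤ 45.


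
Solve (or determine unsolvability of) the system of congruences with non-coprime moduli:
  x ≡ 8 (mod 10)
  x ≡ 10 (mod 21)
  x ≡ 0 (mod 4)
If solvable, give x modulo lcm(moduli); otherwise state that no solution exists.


Moduli 10, 21, 4 are not pairwise coprime, so CRT works modulo lcm(m_i) when all pairwise compatibility conditions hold.
Pairwise compatibility: gcd(m_i, m_j) must divide a_i - a_j for every pair.
Merge one congruence at a time:
  Start: x ≡ 8 (mod 10).
  Combine with x ≡ 10 (mod 21): gcd(10, 21) = 1; 10 - 8 = 2, which IS divisible by 1, so compatible.
    Write x = 8 + 10·t and substitute into x ≡ 10 (mod 21): 10·t ≡ 10 − 8 = 2 (mod 21).
    The inverse of 10 mod 21 is 19 (since 10·19 = 190 = 9·21 + 1), so t ≡ 19·2 = 38 ≡ 17 (mod 21).
    Then x = 8 + 10·17 = 178, valid modulo lcm(10, 21) = 210: x ≡ 178 (mod 210).
  Combine with x ≡ 0 (mod 4): gcd(210, 4) = 2; 0 - 178 = -178, which IS divisible by 2, so compatible.
    Write x = 178 + 210·t and substitute into x ≡ 0 (mod 4): 210·t ≡ 0 − 178 = -178 (mod 4).
    Divide the congruence (and modulus) by g = 2: 105·t ≡ -89 (mod 2).
    Reduce coefficients mod 2: 1·t ≡ 1 (mod 2).
    So t ≡ 1 (mod 2).
    Then x = 178 + 210·1 = 388, valid modulo lcm(210, 4) = 420: x ≡ 388 (mod 420).
Verify: 388 mod 10 = 8, 388 mod 21 = 10, 388 mod 4 = 0.

x ≡ 388 (mod 420).


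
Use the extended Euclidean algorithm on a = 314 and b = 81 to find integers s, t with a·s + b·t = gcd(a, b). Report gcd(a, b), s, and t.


Euclidean algorithm on (314, 81) — divide until remainder is 0:
  314 = 3 · 81 + 71
  81 = 1 · 71 + 10
  71 = 7 · 10 + 1
  10 = 10 · 1 + 0
gcd(314, 81) = 1.
Track Bezout coefficients alongside the remainders: start with r₀ = 314 = a·1 + b·0 (s = 1, t = 0) and r₁ = 81 = a·0 + b·1 (s = 0, t = 1); each new remainder r_{k+1} = r_{k-1} − q_k·r_k inherits s_{k+1} = s_{k-1} − q_k·s_k, t_{k+1} = t_{k-1} − q_k·t_k, so r_k = a·s_k + b·t_k at every step:
  q = 3: r = 71, s = 1 − 3·0 = 1, t = 0 − 3·1 = -3  (check: 314·1 + 81·(-3) = 71)
  q = 1: r = 10, s = 0 − 1·1 = -1, t = 1 − 1·(-3) = 4  (check: 314·(-1) + 81·4 = 10)
  q = 7: r = 1, s = 1 − 7·(-1) = 8, t = -3 − 7·4 = -31  (check: 314·8 + 81·(-31) = 1)
The row with r = 1 (the gcd) gives the Bezout coefficients s = 8, t = -31.
Result: 314 · (8) + 81 · (-31) = 1.

gcd(314, 81) = 1; s = 8, t = -31 (check: 314·8 + 81·(-31) = 1).


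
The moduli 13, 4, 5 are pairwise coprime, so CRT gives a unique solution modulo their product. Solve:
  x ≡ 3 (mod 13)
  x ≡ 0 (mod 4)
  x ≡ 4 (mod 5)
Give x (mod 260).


Moduli 13, 4, 5 are pairwise coprime; by CRT there is a unique solution modulo M = 13 · 4 · 5 = 260.
Solve pairwise, accumulating the modulus:
  Start with x ≡ 3 (mod 13).
  Combine with x ≡ 0 (mod 4): since gcd(13, 4) = 1, we get a unique residue mod 52.
    Write x = 3 + 13·t and substitute into x ≡ 0 (mod 4): 13·t ≡ 0 − 3 = -3 (mod 4).
    Reduce coefficients mod 4: 1·t ≡ 1 (mod 4).
    So t ≡ 1 (mod 4).
    Then x = 3 + 13·1 = 16, valid modulo lcm(13, 4) = 52: x ≡ 16 (mod 52).
  Combine with x ≡ 4 (mod 5): since gcd(52, 5) = 1, we get a unique residue mod 260.
    Write x = 16 + 52·t and substitute into x ≡ 4 (mod 5): 52·t ≡ 4 − 16 = -12 (mod 5).
    Reduce coefficients mod 5: 2·t ≡ 3 (mod 5).
    The inverse of 2 mod 5 is 3 (since 2·3 = 6 = 1·5 + 1), so t ≡ 3·3 = 9 ≡ 4 (mod 5).
    Then x = 16 + 52·4 = 224, valid modulo lcm(52, 5) = 260: x ≡ 224 (mod 260).
Verify: 224 mod 13 = 3 ✓, 224 mod 4 = 0 ✓, 224 mod 5 = 4 ✓.

x ≡ 224 (mod 260).


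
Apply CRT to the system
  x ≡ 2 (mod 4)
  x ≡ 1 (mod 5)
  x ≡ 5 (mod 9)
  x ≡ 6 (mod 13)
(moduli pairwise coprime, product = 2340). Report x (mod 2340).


Product of moduli M = 4 · 5 · 9 · 13 = 2340.
Merge one congruence at a time:
  Start: x ≡ 2 (mod 4).
  Combine with x ≡ 1 (mod 5); new modulus lcm = 20.
    Write x = 2 + 4·t and substitute into x ≡ 1 (mod 5): 4·t ≡ 1 − 2 = -1 (mod 5).
    Reduce coefficients mod 5: 4·t ≡ 4 (mod 5).
    The inverse of 4 mod 5 is 4 (since 4·4 = 16 = 3·5 + 1), so t ≡ 4·4 = 16 ≡ 1 (mod 5).
    Then x = 2 + 4·1 = 6, valid modulo lcm(4, 5) = 20: x ≡ 6 (mod 20).
  Combine with x ≡ 5 (mod 9); new modulus lcm = 180.
    Write x = 6 + 20·t and substitute into x ≡ 5 (mod 9): 20·t ≡ 5 − 6 = -1 (mod 9).
    Reduce coefficients mod 9: 2·t ≡ 8 (mod 9).
    The inverse of 2 mod 9 is 5 (since 2·5 = 10 = 1·9 + 1), so t ≡ 5·8 = 40 ≡ 4 (mod 9).
    Then x = 6 + 20·4 = 86, valid modulo lcm(20, 9) = 180: x ≡ 86 (mod 180).
  Combine with x ≡ 6 (mod 13); new modulus lcm = 2340.
    Write x = 86 + 180·t and substitute into x ≡ 6 (mod 13): 180·t ≡ 6 − 86 = -80 (mod 13).
    Reduce coefficients mod 13: 11·t ≡ 11 (mod 13).
    The inverse of 11 mod 13 is 6 (since 11·6 = 66 = 5·13 + 1), so t ≡ 6·11 = 66 ≡ 1 (mod 13).
    Then x = 86 + 180·1 = 266, valid modulo lcm(180, 13) = 2340: x ≡ 266 (mod 2340).
Verify against each original: 266 mod 4 = 2, 266 mod 5 = 1, 266 mod 9 = 5, 266 mod 13 = 6.

x ≡ 266 (mod 2340).


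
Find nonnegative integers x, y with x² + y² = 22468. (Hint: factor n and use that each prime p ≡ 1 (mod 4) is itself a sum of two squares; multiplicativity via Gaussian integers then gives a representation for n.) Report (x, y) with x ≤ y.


Step 1: Factor n = 22468 = 2^2 · 41 · 137.
Step 2: Check the mod-4 condition on each prime factor: 2 = 2 (special); 41 ≡ 1 (mod 4), exponent 1; 137 ≡ 1 (mod 4), exponent 1.
All primes ≡ 3 (mod 4) appear to even exponent (or don't appear), so by the two-squares theorem n IS expressible as a sum of two squares.
Step 3: Build a representation. Group n = k² · m with k = 2 and m = 41 · 137 = 5617 (a product of primes ≡ 1 (mod 4)); a representation of m scales to one of n via (k·x)² + (k·y)² = k²(x² + y²). Each prime p ≡ 1 (mod 4) is itself a sum of two squares; find a² by testing p − a² for a perfect square:
  41: 41 − 1² = 40, 41 − 2² = 37, 41 − 3² = 32, 41 − 4² = 25 = 5² ⇒ 41 = 4² + 5².
  137: 137 − 1² = 136, 137 − 2² = 133, 137 − 3² = 128, 137 − 4² = 121 = 11² ⇒ 137 = 4² + 11².
  Combine using the Brahmagupta–Fibonacci identity (a² + b²)(c² + d²) = (ac − bd)² + (ad + bc)² = (ac + bd)² + (ad − bc)²:
  41 · 137 = 5617: from (4² + 5²)(4² + 11²), take (4·4 − 5·11, 4·11 + 5·4) = (16 − 55, 44 + 20) = (-39, 64); dropping signs (only squares matter) gives (39, 64); check 39² + 64² = 1521 + 4096 = 5617 ✓.
  Scale by k = 2: (2·39, 2·64) = (78, 128).
Step 4: Order so x ≤ y and verify: 78² + 128² = 6084 + 16384 = 22468 = n. ✓

n = 22468 = 78² + 128² (one valid representation with x ≤ y).


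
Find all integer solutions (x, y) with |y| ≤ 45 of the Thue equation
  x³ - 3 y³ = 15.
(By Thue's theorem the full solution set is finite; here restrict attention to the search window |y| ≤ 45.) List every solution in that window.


The equation is x³ - 3y³ = 15. For fixed y, x³ = 3·y³ + 15, so a solution requires the RHS to be a perfect cube.
Strategy: iterate y from -45 to 45, compute RHS = 3·y³ + 15, and check whether it is a (positive or negative) perfect cube.
Check small values of y:
  y = 0: RHS = 15 is not a perfect cube.
  y = 1: RHS = 18 is not a perfect cube.
  y = -1: RHS = 12 is not a perfect cube.
  y = 2: RHS = 39 is not a perfect cube.
  y = -2: RHS = -9 is not a perfect cube.
  y = 3: RHS = 96 is not a perfect cube.
  y = -3: RHS = -66 is not a perfect cube.
Continuing the search up to |y| = 45 finds no solutions either.
No (x, y) in the scanned range satisfies the equation.

No integer solutions with |y| ≤ 45.


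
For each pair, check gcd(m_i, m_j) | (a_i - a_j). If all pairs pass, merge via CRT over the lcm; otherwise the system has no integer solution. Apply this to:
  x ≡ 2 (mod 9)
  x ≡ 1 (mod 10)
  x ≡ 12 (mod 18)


Moduli 9, 10, 18 are not pairwise coprime, so CRT works modulo lcm(m_i) when all pairwise compatibility conditions hold.
Pairwise compatibility: gcd(m_i, m_j) must divide a_i - a_j for every pair.
Merge one congruence at a time:
  Start: x ≡ 2 (mod 9).
  Combine with x ≡ 1 (mod 10): gcd(9, 10) = 1; 1 - 2 = -1, which IS divisible by 1, so compatible.
    Write x = 2 + 9·t and substitute into x ≡ 1 (mod 10): 9·t ≡ 1 − 2 = -1 (mod 10).
    Reduce coefficients mod 10: 9·t ≡ 9 (mod 10).
    The inverse of 9 mod 10 is 9 (since 9·9 = 81 = 8·10 + 1), so t ≡ 9·9 = 81 ≡ 1 (mod 10).
    Then x = 2 + 9·1 = 11, valid modulo lcm(9, 10) = 90: x ≡ 11 (mod 90).
  Combine with x ≡ 12 (mod 18): gcd(90, 18) = 18, and 12 - 11 = 1 is NOT divisible by 18.
    ⇒ system is inconsistent (no integer solution).

No solution (the system is inconsistent).


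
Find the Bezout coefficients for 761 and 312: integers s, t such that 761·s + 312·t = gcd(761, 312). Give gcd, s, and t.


Euclidean algorithm on (761, 312) — divide until remainder is 0:
  761 = 2 · 312 + 137
  312 = 2 · 137 + 38
  137 = 3 · 38 + 23
  38 = 1 · 23 + 15
  23 = 1 · 15 + 8
  15 = 1 · 8 + 7
  8 = 1 · 7 + 1
  7 = 7 · 1 + 0
gcd(761, 312) = 1.
Track Bezout coefficients alongside the remainders: start with r₀ = 761 = a·1 + b·0 (s = 1, t = 0) and r₁ = 312 = a·0 + b·1 (s = 0, t = 1); each new remainder r_{k+1} = r_{k-1} − q_k·r_k inherits s_{k+1} = s_{k-1} − q_k·s_k, t_{k+1} = t_{k-1} − q_k·t_k, so r_k = a·s_k + b·t_k at every step:
  q = 2: r = 137, s = 1 − 2·0 = 1, t = 0 − 2·1 = -2  (check: 761·1 + 312·(-2) = 137)
  q = 2: r = 38, s = 0 − 2·1 = -2, t = 1 − 2·(-2) = 5  (check: 761·(-2) + 312·5 = 38)
  q = 3: r = 23, s = 1 − 3·(-2) = 7, t = -2 − 3·5 = -17  (check: 761·7 + 312·(-17) = 23)
  q = 1: r = 15, s = -2 − 1·7 = -9, t = 5 − 1·(-17) = 22  (check: 761·(-9) + 312·22 = 15)
  q = 1: r = 8, s = 7 − 1·(-9) = 16, t = -17 − 1·22 = -39  (check: 761·16 + 312·(-39) = 8)
  q = 1: r = 7, s = -9 − 1·16 = -25, t = 22 − 1·(-39) = 61  (check: 761·(-25) + 312·61 = 7)
  q = 1: r = 1, s = 16 − 1·(-25) = 41, t = -39 − 1·61 = -100  (check: 761·41 + 312·(-100) = 1)
The row with r = 1 (the gcd) gives the Bezout coefficients s = 41, t = -100.
Result: 761 · (41) + 312 · (-100) = 1.

gcd(761, 312) = 1; s = 41, t = -100 (check: 761·41 + 312·(-100) = 1).


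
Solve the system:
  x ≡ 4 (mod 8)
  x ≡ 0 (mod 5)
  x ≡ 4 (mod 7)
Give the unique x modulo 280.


Moduli 8, 5, 7 are pairwise coprime; by CRT there is a unique solution modulo M = 8 · 5 · 7 = 280.
Solve pairwise, accumulating the modulus:
  Start with x ≡ 4 (mod 8).
  Combine with x ≡ 0 (mod 5): since gcd(8, 5) = 1, we get a unique residue mod 40.
    Write x = 4 + 8·t and substitute into x ≡ 0 (mod 5): 8·t ≡ 0 − 4 = -4 (mod 5).
    Reduce coefficients mod 5: 3·t ≡ 1 (mod 5).
    The inverse of 3 mod 5 is 2 (since 3·2 = 6 = 1·5 + 1), so t ≡ 2·1 = 2 ≡ 2 (mod 5).
    Then x = 4 + 8·2 = 20, valid modulo lcm(8, 5) = 40: x ≡ 20 (mod 40).
  Combine with x ≡ 4 (mod 7): since gcd(40, 7) = 1, we get a unique residue mod 280.
    Write x = 20 + 40·t and substitute into x ≡ 4 (mod 7): 40·t ≡ 4 − 20 = -16 (mod 7).
    Reduce coefficients mod 7: 5·t ≡ 5 (mod 7).
    The inverse of 5 mod 7 is 3 (since 5·3 = 15 = 2·7 + 1), so t ≡ 3·5 = 15 ≡ 1 (mod 7).
    Then x = 20 + 40·1 = 60, valid modulo lcm(40, 7) = 280: x ≡ 60 (mod 280).
Verify: 60 mod 8 = 4 ✓, 60 mod 5 = 0 ✓, 60 mod 7 = 4 ✓.

x ≡ 60 (mod 280).


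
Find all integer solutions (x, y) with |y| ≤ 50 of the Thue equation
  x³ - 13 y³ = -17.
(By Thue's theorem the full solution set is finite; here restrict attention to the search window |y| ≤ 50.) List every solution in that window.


The equation is x³ - 13y³ = -17. For fixed y, x³ = 13·y³ − 17, so a solution requires the RHS to be a perfect cube.
Strategy: iterate y from -50 to 50, compute RHS = 13·y³ − 17, and check whether it is a (positive or negative) perfect cube.
Check small values of y:
  y = 0: RHS = -17 is not a perfect cube.
  y = 1: RHS = -4 is not a perfect cube.
  y = -1: RHS = -30 is not a perfect cube.
  y = 2: RHS = 87 is not a perfect cube.
  y = -2: RHS = -121 is not a perfect cube.
  y = 3: RHS = 334 is not a perfect cube.
  y = -3: RHS = -368 is not a perfect cube.
Continuing the search up to |y| = 50 finds no solutions either.
No (x, y) in the scanned range satisfies the equation.

No integer solutions with |y| ≤ 50.


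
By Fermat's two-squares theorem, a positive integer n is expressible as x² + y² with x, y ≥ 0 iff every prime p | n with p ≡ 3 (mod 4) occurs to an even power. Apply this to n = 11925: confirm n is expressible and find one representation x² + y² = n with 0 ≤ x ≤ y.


Step 1: Factor n = 11925 = 3^2 · 5^2 · 53.
Step 2: Check the mod-4 condition on each prime factor: 3 ≡ 3 (mod 4), exponent 2 (must be even); 5 ≡ 1 (mod 4), exponent 2; 53 ≡ 1 (mod 4), exponent 1.
All primes ≡ 3 (mod 4) appear to even exponent (or don't appear), so by the two-squares theorem n IS expressible as a sum of two squares.
Step 3: Build a representation. Group n = k² · m with k = 3 and m = 5 · 5 · 53 = 1325 (a product of primes ≡ 1 (mod 4)); a representation of m scales to one of n via (k·x)² + (k·y)² = k²(x² + y²). Each prime p ≡ 1 (mod 4) is itself a sum of two squares; find a² by testing p − a² for a perfect square:
  5: 5 − 1² = 4 = 2² ⇒ 5 = 1² + 2².
  53: 53 − 1² = 52, 53 − 2² = 49 = 7² ⇒ 53 = 2² + 7².
  Combine using the Brahmagupta–Fibonacci identity (a² + b²)(c² + d²) = (ac − bd)² + (ad + bc)² = (ac + bd)² + (ad − bc)²:
  5 · 5 = 25: from (1² + 2²)(1² + 2²), take (1·1 − 2·2, 1·2 + 2·1) = (1 − 4, 2 + 2) = (-3, 4); dropping signs (only squares matter) gives (3, 4); check 3² + 4² = 9 + 16 = 25 ✓.
  25 · 53 = 1325: from (3² + 4²)(2² + 7²), take (3·2 − 4·7, 3·7 + 4·2) = (6 − 28, 21 + 8) = (-22, 29); dropping signs (only squares matter) gives (22, 29); check 22² + 29² = 484 + 841 = 1325 ✓.
  Scale by k = 3: (3·22, 3·29) = (66, 87).
Step 4: Order so x ≤ y and verify: 66² + 87² = 4356 + 7569 = 11925 = n. ✓

n = 11925 = 66² + 87² (one valid representation with x ≤ y).
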